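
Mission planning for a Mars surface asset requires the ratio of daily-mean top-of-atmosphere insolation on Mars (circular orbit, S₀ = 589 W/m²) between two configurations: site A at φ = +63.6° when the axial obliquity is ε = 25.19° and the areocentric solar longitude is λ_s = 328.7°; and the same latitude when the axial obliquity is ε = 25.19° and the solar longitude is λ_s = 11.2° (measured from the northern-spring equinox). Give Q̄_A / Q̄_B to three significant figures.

— Configuration A (φ=+63.6°):
sin δ = sin 25.19° × sin 328.7° = -0.22112, so δ = -12.775°.
cos H₀ = −tan(+63.6°) tan(-12.775°) = 0.4567, H₀ = 1.0965 rad.
Bracket: H₀ sin φ sin δ + cos φ cos δ sin H₀ = 1.0965×0.89571×-0.22112 + 0.44464×0.97525×0.88960 = -0.217172 + 0.385762 = 0.168590.
Q̄ = (S₀/π) × [bracket] = (589/π) × 0.168590 = 31.608 W/m².
— Configuration B (φ=+63.6°):
Solar declination: sin δ = sin ε · sin λ_s = sin 25.19° × sin 11.2° = 0.08267, so δ = +4.742°.
cos H₀ = −tan(+63.6°) tan(+4.742°) = -0.1671, H₀ = 1.7387 rad.
Bracket: H₀ sin φ sin δ + cos φ cos δ sin H₀ = 1.7387×0.89571×0.08267 + 0.44464×0.99658×0.98594 = 0.128748 + 0.436889 = 0.565637.
Q̄ = (S₀/π) × [bracket] = (589/π) × 0.565637 = 106.05 W/m².
Ratio Q̄_A / Q̄_B = 31.608 / 106.05 = 0.2980.

Q̄_A / Q̄_B ≈ 0.298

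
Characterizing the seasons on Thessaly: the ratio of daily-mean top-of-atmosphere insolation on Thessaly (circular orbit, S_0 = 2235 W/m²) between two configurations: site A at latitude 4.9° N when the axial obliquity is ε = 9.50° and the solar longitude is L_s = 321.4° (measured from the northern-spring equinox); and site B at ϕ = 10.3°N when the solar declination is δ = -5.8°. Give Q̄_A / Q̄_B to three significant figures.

— Configuration A (ϕ=+4.9°):
Solar declination: sin δ = sin ε · sin L_s = sin 9.50° × sin 321.4° = -0.10297, so δ = -5.910°.
cos h₀ = −tan(+4.9°) tan(-5.910°) = 0.0089, h₀ = 1.5619 rad.
Bracket: h₀ sin ϕ sin δ + cos ϕ cos δ sin h₀ = 1.5619×0.08542×-0.10297 + 0.99635×0.99468×0.99996 = -0.013738 + 0.991010 = 0.977272.
Q̄ = (S_0/π) × [bracket] = (2235/π) × 0.977272 = 695.25 W/m².
— Configuration B (ϕ=+10.3°):
cos h₀ = −tan(+10.3°) tan(-5.800°) = 0.0185, h₀ = 1.5523 rad.
Bracket: h₀ sin ϕ sin δ + cos ϕ cos δ sin h₀ = 1.5523×0.17880×-0.10106 + 0.98389×0.99488×0.99983 = -0.028049 + 0.978686 = 0.950637.
Q̄ = (S_0/π) × [bracket] = (2235/π) × 0.950637 = 676.30 W/m².
Ratio Q̄_A / Q̄_B = 695.25 / 676.30 = 1.028.

Q̄_A / Q̄_B ≈ 1.03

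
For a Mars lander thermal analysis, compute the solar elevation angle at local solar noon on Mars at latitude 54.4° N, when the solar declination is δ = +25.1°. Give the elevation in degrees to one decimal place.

At local noon the hour angle is zero, so the zenith angle equals |φ − δ| = |+54.4° − (+25.100°)| = 29.300°.
Elevation = 90° − 29.300° = 60.7°.

60.7°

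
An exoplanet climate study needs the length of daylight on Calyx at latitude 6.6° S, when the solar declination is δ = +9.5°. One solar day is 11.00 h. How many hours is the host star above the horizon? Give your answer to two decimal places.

5.43 h

cos H₀ = −tan φ · tan δ = −tan(-6.6°) × tan(+9.500°) = 0.0194, so H₀ = 1.5514 rad = 88.89°.
Daylight = 2H₀/(2π) × 11.00 h = (1.5514/π) × 11.00 = 5.43 h.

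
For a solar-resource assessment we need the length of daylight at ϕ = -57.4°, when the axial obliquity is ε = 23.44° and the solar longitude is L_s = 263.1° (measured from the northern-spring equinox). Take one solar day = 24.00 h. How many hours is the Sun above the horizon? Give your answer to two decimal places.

17.63 h

Solar declination: sin δ = sin ε · sin L_s = sin 23.44° × sin 263.1° = -0.39491, so δ = -23.260°.
cos h₀ = −tan ϕ · tan δ = −tan(-57.4°) × tan(-23.260°) = -0.6721, so h₀ = 2.3079 rad = 132.23°.
Daylight = 2h₀/(2π) × 24.00 h = (2.3079/π) × 24.00 = 17.63 h.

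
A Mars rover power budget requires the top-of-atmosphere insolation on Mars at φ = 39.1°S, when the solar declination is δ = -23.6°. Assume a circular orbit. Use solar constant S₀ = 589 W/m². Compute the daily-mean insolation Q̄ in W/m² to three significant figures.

Q̄ ≈ 216 W/m²

cos H₀ = −tan(-39.1°) tan(-23.600°) = -0.3551, H₀ = 1.9338 rad.
Bracket: H₀ sin φ sin δ + cos φ cos δ sin H₀ = 1.9338×-0.63068×-0.40035 + 0.77605×0.91636×0.93485 = 0.488270 + 0.664810 = 1.153080.
Q̄ = (S₀/π) × [bracket] = (589/π) × 1.153080 = 216.2 W/m².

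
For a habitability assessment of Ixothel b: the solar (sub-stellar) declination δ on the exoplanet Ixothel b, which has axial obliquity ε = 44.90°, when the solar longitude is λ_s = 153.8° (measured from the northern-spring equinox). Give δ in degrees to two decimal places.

sin δ = sin ε · sin λ_s = sin 44.90° × sin 153.8° = 0.311646.
δ = arcsin(0.311646) = +18.16°.

δ = +18.16°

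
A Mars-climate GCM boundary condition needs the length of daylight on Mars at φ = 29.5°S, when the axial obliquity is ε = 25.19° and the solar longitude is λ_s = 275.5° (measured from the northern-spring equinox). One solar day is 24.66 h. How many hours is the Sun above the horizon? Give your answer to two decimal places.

Solar declination: sin δ = sin ε · sin λ_s = sin 25.19° × sin 275.5° = -0.42366, so δ = -25.066°.
cos H₀ = −tan φ · tan δ = −tan(-29.5°) × tan(-25.066°) = -0.2646, so H₀ = 1.8386 rad = 105.34°.
Daylight = 2H₀/(2π) × 24.66 h = (1.8386/π) × 24.66 = 14.43 h.

14.43 h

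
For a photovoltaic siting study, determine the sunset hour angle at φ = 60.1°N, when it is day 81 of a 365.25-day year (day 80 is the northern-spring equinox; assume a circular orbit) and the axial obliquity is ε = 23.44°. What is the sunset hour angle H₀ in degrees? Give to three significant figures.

Solar longitude: λ_s = 360° × (81 − 80)/365.25 = 0.986°.
sin δ = sin 23.44° × sin 0.986° = 0.00684, so δ = +0.392°.
cos H₀ = −tan φ · tan δ = −tan(+60.1°) × tan(+0.392°) = -0.0119, so H₀ = 1.5827 rad = 90.68°.

H₀ = 90.7°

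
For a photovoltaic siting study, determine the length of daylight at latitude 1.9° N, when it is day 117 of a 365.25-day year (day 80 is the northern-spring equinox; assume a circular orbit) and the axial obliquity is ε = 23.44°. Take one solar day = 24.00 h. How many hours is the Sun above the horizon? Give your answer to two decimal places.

12.06 h

Solar longitude: L_s = 360° × (117 − 80)/365.25 = 36.468°.
sin δ = sin 23.44° × sin 36.468° = 0.23644, so δ = +13.676°.
cos h₀ = −tan ϕ · tan δ = −tan(+1.9°) × tan(+13.676°) = -0.0081, so h₀ = 1.5789 rad = 90.46°.
Daylight = 2h₀/(2π) × 24.00 h = (1.5789/π) × 24.00 = 12.06 h.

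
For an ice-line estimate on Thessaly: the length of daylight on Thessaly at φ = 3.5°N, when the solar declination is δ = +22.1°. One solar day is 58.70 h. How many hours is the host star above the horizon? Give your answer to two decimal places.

29.81 h

cos H₀ = −tan φ · tan δ = −tan(+3.5°) × tan(+22.100°) = -0.0248, so H₀ = 1.5956 rad = 91.42°.
Daylight = 2H₀/(2π) × 58.70 h = (1.5956/π) × 58.70 = 29.81 h.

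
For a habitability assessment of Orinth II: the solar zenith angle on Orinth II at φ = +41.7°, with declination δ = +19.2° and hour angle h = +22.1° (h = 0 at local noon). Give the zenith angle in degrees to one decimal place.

θ_z = 29.3°

cos θ_z = sin φ sin δ + cos φ cos δ cos h = 0.218772 + 0.653302 = 0.872074.
θ_z = arccos(0.872074) = 29.3°.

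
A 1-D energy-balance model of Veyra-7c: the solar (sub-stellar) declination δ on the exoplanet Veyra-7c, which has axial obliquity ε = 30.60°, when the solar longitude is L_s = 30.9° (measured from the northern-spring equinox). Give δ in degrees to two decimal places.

sin δ = sin ε · sin L_s = sin 30.60° × sin 30.9° = 0.261414.
δ = arcsin(0.261414) = +15.15°.

δ = +15.15°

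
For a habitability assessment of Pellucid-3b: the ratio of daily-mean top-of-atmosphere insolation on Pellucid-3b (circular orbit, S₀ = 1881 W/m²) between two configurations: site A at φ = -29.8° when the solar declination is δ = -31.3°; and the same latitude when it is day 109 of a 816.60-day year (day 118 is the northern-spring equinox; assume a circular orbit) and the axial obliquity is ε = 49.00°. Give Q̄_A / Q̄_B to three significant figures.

Q̄_A / Q̄_B ≈ 1.31

— Configuration A (φ=-29.8°):
cos H₀ = −tan(-29.8°) tan(-31.300°) = -0.3482, H₀ = 1.9265 rad.
Bracket: H₀ sin φ sin δ + cos φ cos δ sin H₀ = 1.9265×-0.49697×-0.51952 + 0.86777×0.85446×0.93742 = 0.497395 + 0.695073 = 1.192468.
Q̄ = (S₀/π) × [bracket] = (1881/π) × 1.192468 = 713.98 W/m².
— Configuration B (φ=-29.8°):
Solar longitude: λ_s = 360° × (109 − 118)/816.60 = -3.968°, i.e. -3.968° + 360° = 356.032°.
sin δ = sin 49.00° × sin 356.032° = -0.05222, so δ = -2.993°.
cos H₀ = −tan(-29.8°) tan(-2.993°) = -0.0299, H₀ = 1.6007 rad.
Bracket: H₀ sin φ sin δ + cos φ cos δ sin H₀ = 1.6007×-0.49697×-0.05222 + 0.86777×0.99864×0.99955 = 0.041541 + 0.866200 = 0.907741.
Q̄ = (S₀/π) × [bracket] = (1881/π) × 0.907741 = 543.50 W/m².
Ratio Q̄_A / Q̄_B = 713.98 / 543.50 = 1.314.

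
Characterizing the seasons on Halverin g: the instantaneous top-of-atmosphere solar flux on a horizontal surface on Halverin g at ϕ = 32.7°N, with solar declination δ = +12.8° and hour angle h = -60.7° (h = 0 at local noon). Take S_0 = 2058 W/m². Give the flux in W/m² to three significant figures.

1.07e+03 W/m²

cos θ_z = sin ϕ sin δ + cos ϕ cos δ cos h = 0.119689 + 0.401587 = 0.521276.
Flux = S_0 · cos θ_z = 2058 × 0.521276 = 1073 W/m².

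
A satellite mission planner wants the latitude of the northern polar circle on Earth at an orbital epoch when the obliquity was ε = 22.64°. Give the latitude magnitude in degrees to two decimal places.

67.36°

The polar circle is the lowest latitude that experiences at least one full rotation of continuous daylight at the northern-summer solstice; it lies at |ϕ| = 90° − ε = 90° − 22.64° = 67.36°.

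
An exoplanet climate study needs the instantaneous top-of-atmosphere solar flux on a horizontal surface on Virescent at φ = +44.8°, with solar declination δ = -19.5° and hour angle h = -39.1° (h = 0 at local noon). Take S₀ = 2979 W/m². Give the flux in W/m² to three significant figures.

846 W/m²

cos θ_z = sin φ sin δ + cos φ cos δ cos h = -0.235212 + 0.519075 = 0.283863.
Flux = S₀ · cos θ_z = 2979 × 0.283863 = 845.6 W/m².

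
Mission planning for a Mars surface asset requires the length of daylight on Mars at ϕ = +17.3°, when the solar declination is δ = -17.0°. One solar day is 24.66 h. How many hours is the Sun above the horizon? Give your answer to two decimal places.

11.58 h

cos h₀ = −tan ϕ · tan δ = −tan(+17.3°) × tan(-17.000°) = 0.0952, so h₀ = 1.4754 rad = 84.54°.
Daylight = 2h₀/(2π) × 24.66 h = (1.4754/π) × 24.66 = 11.58 h.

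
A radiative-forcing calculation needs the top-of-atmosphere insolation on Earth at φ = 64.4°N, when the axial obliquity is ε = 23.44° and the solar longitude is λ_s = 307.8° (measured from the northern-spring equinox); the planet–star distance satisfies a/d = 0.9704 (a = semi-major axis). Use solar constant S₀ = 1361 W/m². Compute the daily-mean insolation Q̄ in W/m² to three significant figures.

Solar declination: sin δ = sin ε · sin λ_s = sin 23.44° × sin 307.8° = -0.31431, so δ = -18.319°.
cos H₀ = −tan(+64.4°) tan(-18.319°) = 0.6910, H₀ = 0.8079 rad.
Bracket: H₀ sin φ sin δ + cos φ cos δ sin H₀ = 0.8079×0.90183×-0.31431 + 0.43209×0.94932×0.72281 = -0.229003 + 0.296491 = 0.067488.
Inverse-square distance factor (a/d)² = 0.9704² = 0.941676.
Q̄ = (S₀/π) × 0.941676 × [bracket] = (1361/π) × 0.941676 × 0.067488 = 27.53 W/m².

Q̄ ≈ 27.5 W/m²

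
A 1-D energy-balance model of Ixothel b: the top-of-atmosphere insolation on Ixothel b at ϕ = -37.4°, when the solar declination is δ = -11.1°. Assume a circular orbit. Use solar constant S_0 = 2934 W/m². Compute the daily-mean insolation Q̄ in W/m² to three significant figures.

Q̄ ≈ 908 W/m²

cos h₀ = −tan(-37.4°) tan(-11.100°) = -0.1500, h₀ = 1.7214 rad.
Bracket: h₀ sin ϕ sin δ + cos ϕ cos δ sin h₀ = 1.7214×-0.60738×-0.19252 + 0.79441×0.98129×0.98869 = 0.201288 + 0.770730 = 0.972018.
Q̄ = (S_0/π) × [bracket] = (2934/π) × 0.972018 = 907.8 W/m².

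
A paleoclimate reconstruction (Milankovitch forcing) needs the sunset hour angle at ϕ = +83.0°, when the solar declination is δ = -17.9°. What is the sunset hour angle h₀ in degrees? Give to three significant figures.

cos h₀ = −tan ϕ · tan δ = 2.6306 ≥ 1, so the Sun never rises (polar night) and h₀ = 0.

h₀ = 0.00°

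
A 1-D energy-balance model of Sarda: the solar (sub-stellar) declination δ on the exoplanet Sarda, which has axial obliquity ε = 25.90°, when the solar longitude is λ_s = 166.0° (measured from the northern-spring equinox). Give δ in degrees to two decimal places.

sin δ = sin ε · sin λ_s = sin 25.90° × sin 166.0° = 0.105672.
δ = arcsin(0.105672) = +6.07°.

δ = +6.07°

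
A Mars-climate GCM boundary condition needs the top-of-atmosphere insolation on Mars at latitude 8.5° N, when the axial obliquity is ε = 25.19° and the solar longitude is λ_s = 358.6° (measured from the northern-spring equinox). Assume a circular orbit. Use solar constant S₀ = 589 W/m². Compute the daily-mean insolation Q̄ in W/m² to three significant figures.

Solar declination: sin δ = sin ε · sin λ_s = sin 25.19° × sin 358.6° = -0.01040, so δ = -0.596°.
cos H₀ = −tan(+8.5°) tan(-0.596°) = 0.0016, H₀ = 1.5692 rad.
Bracket: H₀ sin φ sin δ + cos φ cos δ sin H₀ = 1.5692×0.14781×-0.01040 + 0.98902×0.99995×1.00000 = -0.002412 + 0.988971 = 0.986559.
Q̄ = (S₀/π) × [bracket] = (589/π) × 0.986559 = 185.0 W/m².

Q̄ ≈ 185 W/m²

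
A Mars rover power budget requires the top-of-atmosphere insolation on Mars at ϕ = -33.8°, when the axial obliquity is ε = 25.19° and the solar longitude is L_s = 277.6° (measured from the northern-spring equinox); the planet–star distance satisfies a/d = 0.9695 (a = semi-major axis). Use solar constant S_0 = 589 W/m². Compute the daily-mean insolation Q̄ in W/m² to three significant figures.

Solar declination: sin δ = sin ε · sin L_s = sin 25.19° × sin 277.6° = -0.42188, so δ = -24.953°.
cos h₀ = −tan(-33.8°) tan(-24.953°) = -0.3115, h₀ = 1.8876 rad.
Bracket: h₀ sin ϕ sin δ + cos ϕ cos δ sin h₀ = 1.8876×-0.55630×-0.42188 + 0.83098×0.90665×0.95024 = 0.443004 + 0.715918 = 1.158922.
Inverse-square distance factor (a/d)² = 0.9695² = 0.939930.
Q̄ = (S_0/π) × 0.939930 × [bracket] = (589/π) × 0.939930 × 1.158922 = 204.2 W/m².

Q̄ ≈ 204 W/m²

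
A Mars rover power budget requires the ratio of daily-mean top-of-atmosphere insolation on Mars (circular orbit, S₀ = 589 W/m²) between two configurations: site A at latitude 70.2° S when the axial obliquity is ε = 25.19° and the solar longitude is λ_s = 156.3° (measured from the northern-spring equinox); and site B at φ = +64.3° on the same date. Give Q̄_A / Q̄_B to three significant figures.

— Configuration A (φ=-70.2°):
Solar declination: sin δ = sin ε · sin λ_s = sin 25.19° × sin 156.3° = 0.17108, so δ = +9.850°.
cos H₀ = −tan(-70.2°) tan(+9.850°) = 0.4823, H₀ = 1.0675 rad.
Bracket: H₀ sin φ sin δ + cos φ cos δ sin H₀ = 1.0675×-0.94088×0.17108 + 0.33874×0.98526×0.87601 = -0.171831 + 0.292366 = 0.120535.
Q̄ = (S₀/π) × [bracket] = (589/π) × 0.120535 = 22.598 W/m².
— Configuration B (φ=+64.3°):
cos H₀ = −tan(+64.3°) tan(+9.850°) = -0.3608, H₀ = 1.9399 rad.
Bracket: H₀ sin φ sin δ + cos φ cos δ sin H₀ = 1.9399×0.90108×0.17108 + 0.43366×0.98526×0.93265 = 0.299049 + 0.398491 = 0.697540.
Q̄ = (S₀/π) × [bracket] = (589/π) × 0.697540 = 130.78 W/m².
Ratio Q̄_A / Q̄_B = 22.598 / 130.78 = 0.1728.

Q̄_A / Q̄_B ≈ 0.173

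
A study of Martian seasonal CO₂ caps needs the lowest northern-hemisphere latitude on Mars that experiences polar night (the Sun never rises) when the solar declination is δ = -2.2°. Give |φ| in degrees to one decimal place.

Polar night requires cos H₀ = −tan φ tan δ ≥ 1, i.e. tan φ tan δ ≤ −1.
The boundary is |tan φ| · |tan δ| = 1, so |φ| = 90° − |δ| = 90° − 2.2° = 87.8° in the northern hemisphere.

|φ| = 87.8°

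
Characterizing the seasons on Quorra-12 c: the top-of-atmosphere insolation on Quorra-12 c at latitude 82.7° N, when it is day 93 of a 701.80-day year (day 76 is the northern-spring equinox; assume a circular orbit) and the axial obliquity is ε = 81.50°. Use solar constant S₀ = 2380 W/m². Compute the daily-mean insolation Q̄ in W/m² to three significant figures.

Solar longitude: λ_s = 360° × (93 − 76)/701.80 = 8.720°.
sin δ = sin 81.50° × sin 8.720° = 0.14995, so δ = +8.624°.
cos H₀ = −tan(+82.7°) tan(+8.624°) = -1.1839 ≤ −1 ⇒ polar day, H₀ = π.
Bracket: H₀ sin φ sin δ + cos φ cos δ sin H₀ = 3.1416×0.99189×0.14995 + 0.12706×0.98869×0.00000 = 0.467262 + 0.000000 = 0.467262.
Q̄ = (S₀/π) × [bracket] = (2380/π) × 0.467262 = 354.0 W/m².

Q̄ ≈ 354 W/m²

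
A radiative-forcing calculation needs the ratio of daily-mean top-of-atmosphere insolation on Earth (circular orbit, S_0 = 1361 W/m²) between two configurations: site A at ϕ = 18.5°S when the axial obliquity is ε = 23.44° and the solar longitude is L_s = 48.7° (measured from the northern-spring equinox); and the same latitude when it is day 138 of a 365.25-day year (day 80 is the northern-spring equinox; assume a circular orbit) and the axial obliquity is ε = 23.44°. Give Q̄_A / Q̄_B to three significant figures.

Q̄_A / Q̄_B ≈ 1.04

— Configuration A (ϕ=-18.5°):
Solar declination: sin δ = sin ε · sin L_s = sin 23.44° × sin 48.7° = 0.29884, so δ = +17.388°.
cos h₀ = −tan(-18.5°) tan(+17.388°) = 0.1048, h₀ = 1.4658 rad.
Bracket: h₀ sin ϕ sin δ + cos ϕ cos δ sin h₀ = 1.4658×-0.31730×0.29884 + 0.94832×0.95430×0.99450 = -0.138990 + 0.900004 = 0.761014.
Q̄ = (S_0/π) × [bracket] = (1361/π) × 0.761014 = 329.69 W/m².
— Configuration B (ϕ=-18.5°):
Solar longitude: L_s = 360° × (138 − 80)/365.25 = 57.166°.
sin δ = sin 23.44° × sin 57.166° = 0.33424, so δ = +19.526°.
cos h₀ = −tan(-18.5°) tan(+19.526°) = 0.1187, h₀ = 1.4519 rad.
Bracket: h₀ sin ϕ sin δ + cos ϕ cos δ sin h₀ = 1.4519×-0.31730×0.33424 + 0.94832×0.94249×0.99293 = -0.153980 + 0.887463 = 0.733483.
Q̄ = (S_0/π) × [bracket] = (1361/π) × 0.733483 = 317.76 W/m².
Ratio Q̄_A / Q̄_B = 329.69 / 317.76 = 1.038.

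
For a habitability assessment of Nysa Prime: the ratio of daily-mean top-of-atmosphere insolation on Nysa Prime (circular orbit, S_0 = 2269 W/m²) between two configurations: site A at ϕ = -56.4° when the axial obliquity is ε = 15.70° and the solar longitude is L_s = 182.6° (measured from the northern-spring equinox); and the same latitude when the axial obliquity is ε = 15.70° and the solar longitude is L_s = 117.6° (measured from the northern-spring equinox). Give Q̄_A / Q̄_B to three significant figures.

Q̄_A / Q̄_B ≈ 2.18

— Configuration A (ϕ=-56.4°):
Solar declination: sin δ = sin ε · sin L_s = sin 15.70° × sin 182.6° = -0.01228, so δ = -0.703°.
cos h₀ = −tan(-56.4°) tan(-0.703°) = -0.0185, h₀ = 1.5893 rad.
Bracket: h₀ sin ϕ sin δ + cos ϕ cos δ sin h₀ = 1.5893×-0.83292×-0.01228 + 0.55339×0.99992×0.99983 = 0.016256 + 0.553252 = 0.569508.
Q̄ = (S_0/π) × [bracket] = (2269/π) × 0.569508 = 411.32 W/m².
— Configuration B (ϕ=-56.4°):
Solar declination: sin δ = sin ε · sin L_s = sin 15.70° × sin 117.6° = 0.23981, so δ = +13.875°.
cos h₀ = −tan(-56.4°) tan(+13.875°) = 0.3718, h₀ = 1.1899 rad.
Bracket: h₀ sin ϕ sin δ + cos ϕ cos δ sin h₀ = 1.1899×-0.83292×0.23981 + 0.55339×0.97082×0.92832 = -0.237674 + 0.498733 = 0.261059.
Q̄ = (S_0/π) × [bracket] = (2269/π) × 0.261059 = 188.55 W/m².
Ratio Q̄_A / Q̄_B = 411.32 / 188.55 = 2.181.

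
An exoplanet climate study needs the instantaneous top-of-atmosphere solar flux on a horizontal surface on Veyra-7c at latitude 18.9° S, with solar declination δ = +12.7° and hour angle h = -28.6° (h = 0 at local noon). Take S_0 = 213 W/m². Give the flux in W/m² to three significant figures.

157 W/m²

cos θ_z = sin ϕ sin δ + cos ϕ cos δ cos h = -0.071212 + 0.810325 = 0.739113.
Flux = S_0 · cos θ_z = 213 × 0.739113 = 157.4 W/m².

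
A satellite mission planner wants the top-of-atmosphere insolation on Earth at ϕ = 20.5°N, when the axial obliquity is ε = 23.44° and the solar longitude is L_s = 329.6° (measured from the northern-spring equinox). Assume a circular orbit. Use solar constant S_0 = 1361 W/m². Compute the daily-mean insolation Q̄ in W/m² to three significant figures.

Solar declination: sin δ = sin ε · sin L_s = sin 23.44° × sin 329.6° = -0.20129, so δ = -11.613°.
cos h₀ = −tan(+20.5°) tan(-11.613°) = 0.0768, h₀ = 1.4939 rad.
Bracket: h₀ sin ϕ sin δ + cos ϕ cos δ sin h₀ = 1.4939×0.35021×-0.20129 + 0.93667×0.97953×0.99704 = -0.105311 + 0.914781 = 0.809470.
Q̄ = (S_0/π) × [bracket] = (1361/π) × 0.809470 = 350.7 W/m².

Q̄ ≈ 351 W/m²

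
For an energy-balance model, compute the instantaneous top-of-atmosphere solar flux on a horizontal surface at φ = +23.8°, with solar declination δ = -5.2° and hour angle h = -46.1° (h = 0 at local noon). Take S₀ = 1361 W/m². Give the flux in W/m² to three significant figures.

810 W/m²

cos θ_z = sin φ sin δ + cos φ cos δ cos h = -0.036574 + 0.631824 = 0.595250.
Flux = S₀ · cos θ_z = 1361 × 0.595250 = 810.1 W/m².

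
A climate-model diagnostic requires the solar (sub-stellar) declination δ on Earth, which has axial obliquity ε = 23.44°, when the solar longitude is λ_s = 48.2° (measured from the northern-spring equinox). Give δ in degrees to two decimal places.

δ = +17.25°

sin δ = sin ε · sin λ_s = sin 23.44° × sin 48.2° = 0.296542.
δ = arcsin(0.296542) = +17.25°.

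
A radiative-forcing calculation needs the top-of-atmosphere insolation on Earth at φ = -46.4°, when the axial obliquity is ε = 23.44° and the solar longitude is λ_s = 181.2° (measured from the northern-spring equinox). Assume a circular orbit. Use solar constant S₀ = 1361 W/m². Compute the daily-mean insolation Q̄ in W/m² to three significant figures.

Q̄ ≈ 303 W/m²

Solar declination: sin δ = sin ε · sin λ_s = sin 23.44° × sin 181.2° = -0.00833, so δ = -0.477°.
cos H₀ = −tan(-46.4°) tan(-0.477°) = -0.0087, H₀ = 1.5795 rad.
Bracket: H₀ sin φ sin δ + cos φ cos δ sin H₀ = 1.5795×-0.72417×-0.00833 + 0.68962×0.99997×0.99996 = 0.009528 + 0.689572 = 0.699100.
Q̄ = (S₀/π) × [bracket] = (1361/π) × 0.699100 = 302.9 W/m².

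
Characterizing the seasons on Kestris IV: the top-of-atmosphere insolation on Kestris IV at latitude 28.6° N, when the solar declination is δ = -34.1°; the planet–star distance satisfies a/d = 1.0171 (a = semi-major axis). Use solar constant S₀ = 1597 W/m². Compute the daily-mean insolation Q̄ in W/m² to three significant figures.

Q̄ ≈ 187 W/m²

cos H₀ = −tan(+28.6°) tan(-34.100°) = 0.3691, H₀ = 1.1927 rad.
Bracket: H₀ sin φ sin δ + cos φ cos δ sin H₀ = 1.1927×0.47869×-0.56064 + 0.87798×0.82806×0.92937 = -0.320088 + 0.675671 = 0.355583.
Inverse-square distance factor (a/d)² = 1.0171² = 1.034492.
Q̄ = (S₀/π) × 1.034492 × [bracket] = (1597/π) × 1.034492 × 0.355583 = 187.0 W/m².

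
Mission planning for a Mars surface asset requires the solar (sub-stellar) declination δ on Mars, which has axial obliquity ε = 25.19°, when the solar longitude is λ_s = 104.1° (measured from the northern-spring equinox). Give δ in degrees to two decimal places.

δ = +24.38°

sin δ = sin ε · sin λ_s = sin 25.19° × sin 104.1° = 0.412798.
δ = arcsin(0.412798) = +24.38°.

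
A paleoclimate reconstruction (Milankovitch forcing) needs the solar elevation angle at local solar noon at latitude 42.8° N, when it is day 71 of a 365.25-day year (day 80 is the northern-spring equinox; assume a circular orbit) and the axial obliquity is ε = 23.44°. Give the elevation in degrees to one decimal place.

43.7°

Solar longitude: λ_s = 360° × (71 − 80)/365.25 = -8.871°, i.e. -8.871° + 360° = 351.129°.
sin δ = sin 23.44° × sin 351.129° = -0.06134, so δ = -3.517°.
At local noon the hour angle is zero, so the zenith angle equals |φ − δ| = |+42.8° − (-3.517°)| = 46.317°.
Elevation = 90° − 46.317° = 43.7°.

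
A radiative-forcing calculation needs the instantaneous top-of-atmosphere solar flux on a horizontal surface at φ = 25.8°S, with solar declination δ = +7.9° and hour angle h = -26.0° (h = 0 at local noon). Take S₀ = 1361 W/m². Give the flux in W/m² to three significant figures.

1.01e+03 W/m²

cos θ_z = sin φ sin δ + cos φ cos δ cos h = -0.059820 + 0.801521 = 0.741701.
Flux = S₀ · cos θ_z = 1361 × 0.741701 = 1009 W/m².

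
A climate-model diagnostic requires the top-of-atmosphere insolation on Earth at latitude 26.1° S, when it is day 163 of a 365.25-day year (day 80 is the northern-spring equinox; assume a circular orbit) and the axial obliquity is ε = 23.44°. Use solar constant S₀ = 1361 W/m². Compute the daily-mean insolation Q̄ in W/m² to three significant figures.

Solar longitude: λ_s = 360° × (163 − 80)/365.25 = 81.807°.
sin δ = sin 23.44° × sin 81.807° = 0.39373, so δ = +23.187°.
cos H₀ = −tan(-26.1°) tan(+23.187°) = 0.2098, H₀ = 1.3594 rad.
Bracket: H₀ sin φ sin δ + cos φ cos δ sin H₀ = 1.3594×-0.43994×0.39373 + 0.89803×0.91923×0.97774 = -0.235472 + 0.807121 = 0.571649.
Q̄ = (S₀/π) × [bracket] = (1361/π) × 0.571649 = 247.6 W/m².

Q̄ ≈ 248 W/m²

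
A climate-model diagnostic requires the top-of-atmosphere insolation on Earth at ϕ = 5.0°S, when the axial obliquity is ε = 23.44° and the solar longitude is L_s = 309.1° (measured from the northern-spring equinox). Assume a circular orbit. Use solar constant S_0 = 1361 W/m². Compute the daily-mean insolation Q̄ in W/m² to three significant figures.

Q̄ ≈ 429 W/m²

Solar declination: sin δ = sin ε · sin L_s = sin 23.44° × sin 309.1° = -0.30870, so δ = -17.981°.
cos h₀ = −tan(-5.0°) tan(-17.981°) = -0.0284, h₀ = 1.5992 rad.
Bracket: h₀ sin ϕ sin δ + cos ϕ cos δ sin h₀ = 1.5992×-0.08716×-0.30870 + 0.99619×0.95116×0.99960 = 0.043029 + 0.947157 = 0.990186.
Q̄ = (S_0/π) × [bracket] = (1361/π) × 0.990186 = 429.0 W/m².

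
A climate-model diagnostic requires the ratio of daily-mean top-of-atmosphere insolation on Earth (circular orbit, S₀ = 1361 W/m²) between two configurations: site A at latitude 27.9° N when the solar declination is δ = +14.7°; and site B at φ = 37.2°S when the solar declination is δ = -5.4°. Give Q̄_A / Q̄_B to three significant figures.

— Configuration A (φ=+27.9°):
cos H₀ = −tan(+27.9°) tan(+14.700°) = -0.1389, H₀ = 1.7102 rad.
Bracket: H₀ sin φ sin δ + cos φ cos δ sin H₀ = 1.7102×0.46793×0.25376 + 0.88377×0.96727×0.99031 = 0.203072 + 0.846561 = 1.049633.
Q̄ = (S₀/π) × [bracket] = (1361/π) × 1.049633 = 454.72 W/m².
— Configuration B (φ=-37.2°):
cos H₀ = −tan(-37.2°) tan(-5.400°) = -0.0718, H₀ = 1.6426 rad.
Bracket: H₀ sin φ sin δ + cos φ cos δ sin H₀ = 1.6426×-0.60460×-0.09411 + 0.79653×0.99556×0.99742 = 0.093462 + 0.790947 = 0.884409.
Q̄ = (S₀/π) × [bracket] = (1361/π) × 0.884409 = 383.14 W/m².
Ratio Q̄_A / Q̄_B = 454.72 / 383.14 = 1.187.

Q̄_A / Q̄_B ≈ 1.19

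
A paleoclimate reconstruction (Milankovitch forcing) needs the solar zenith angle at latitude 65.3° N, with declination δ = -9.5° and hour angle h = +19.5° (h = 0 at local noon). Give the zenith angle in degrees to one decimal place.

θ_z = 76.2°

cos θ_z = sin φ sin δ + cos φ cos δ cos h = -0.149947 + 0.388497 = 0.238550.
θ_z = arccos(0.238550) = 76.2°.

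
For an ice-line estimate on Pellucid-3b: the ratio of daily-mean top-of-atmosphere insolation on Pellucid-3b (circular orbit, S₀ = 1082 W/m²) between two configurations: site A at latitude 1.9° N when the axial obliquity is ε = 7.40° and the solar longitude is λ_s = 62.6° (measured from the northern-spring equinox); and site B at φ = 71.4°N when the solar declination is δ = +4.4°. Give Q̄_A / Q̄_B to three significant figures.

Q̄_A / Q̄_B ≈ 2.27

— Configuration A (φ=+1.9°):
Solar declination: sin δ = sin ε · sin λ_s = sin 7.40° × sin 62.6° = 0.11435, so δ = +6.566°.
cos H₀ = −tan(+1.9°) tan(+6.566°) = -0.0038, H₀ = 1.5746 rad.
Bracket: H₀ sin φ sin δ + cos φ cos δ sin H₀ = 1.5746×0.03316×0.11435 + 0.99945×0.99344×0.99999 = 0.005971 + 0.992884 = 0.998855.
Q̄ = (S₀/π) × [bracket] = (1082/π) × 0.998855 = 344.02 W/m².
— Configuration B (φ=+71.4°):
cos H₀ = −tan(+71.4°) tan(+4.400°) = -0.2286, H₀ = 1.8015 rad.
Bracket: H₀ sin φ sin δ + cos φ cos δ sin H₀ = 1.8015×0.94777×0.07672 + 0.31896×0.99705×0.97351 = 0.130992 + 0.309595 = 0.440587.
Q̄ = (S₀/π) × [bracket] = (1082/π) × 0.440587 = 151.74 W/m².
Ratio Q̄_A / Q̄_B = 344.02 / 151.74 = 2.267.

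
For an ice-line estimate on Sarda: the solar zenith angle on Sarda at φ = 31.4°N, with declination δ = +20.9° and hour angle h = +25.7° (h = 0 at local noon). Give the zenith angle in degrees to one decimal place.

cos θ_z = sin φ sin δ + cos φ cos δ cos h = 0.185864 + 0.718511 = 0.904375.
θ_z = arccos(0.904375) = 25.3°.

θ_z = 25.3°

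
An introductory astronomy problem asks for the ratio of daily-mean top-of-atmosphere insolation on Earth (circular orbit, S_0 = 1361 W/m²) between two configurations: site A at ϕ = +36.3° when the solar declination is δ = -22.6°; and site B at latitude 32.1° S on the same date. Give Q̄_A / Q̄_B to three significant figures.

Q̄_A / Q̄_B ≈ 0.373

— Configuration A (ϕ=+36.3°):
cos h₀ = −tan(+36.3°) tan(-22.600°) = 0.3058, h₀ = 1.2600 rad.
Bracket: h₀ sin ϕ sin δ + cos ϕ cos δ sin h₀ = 1.2600×0.59201×-0.38430 + 0.80593×0.92321×0.95210 = -0.286662 + 0.708403 = 0.421741.
Q̄ = (S_0/π) × [bracket] = (1361/π) × 0.421741 = 182.71 W/m².
— Configuration B (ϕ=-32.1°):
cos h₀ = −tan(-32.1°) tan(-22.600°) = -0.2611, h₀ = 1.8350 rad.
Bracket: h₀ sin ϕ sin δ + cos ϕ cos δ sin h₀ = 1.8350×-0.53140×-0.38430 + 0.84712×0.92321×0.96531 = 0.374738 + 0.754940 = 1.129678.
Q̄ = (S_0/π) × [bracket] = (1361/π) × 1.129678 = 489.40 W/m².
Ratio Q̄_A / Q̄_B = 182.71 / 489.40 = 0.3733.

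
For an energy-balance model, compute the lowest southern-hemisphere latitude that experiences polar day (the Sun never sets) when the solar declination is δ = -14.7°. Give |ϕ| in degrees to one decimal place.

Polar day requires cos h₀ = −tan ϕ tan δ ≤ −1, i.e. tan ϕ tan δ ≥ 1.
The boundary is |tan ϕ| · |tan δ| = 1, so |ϕ| = 90° − |δ| = 90° − 14.7° = 75.3° in the southern hemisphere.

|ϕ| = 75.3°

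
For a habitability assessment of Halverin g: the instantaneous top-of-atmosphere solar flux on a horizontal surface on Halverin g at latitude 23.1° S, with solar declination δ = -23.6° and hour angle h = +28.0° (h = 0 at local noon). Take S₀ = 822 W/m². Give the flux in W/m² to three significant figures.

741 W/m²

cos θ_z = sin φ sin δ + cos φ cos δ cos h = 0.157072 + 0.744228 = 0.901300.
Flux = S₀ · cos θ_z = 822 × 0.901300 = 740.9 W/m².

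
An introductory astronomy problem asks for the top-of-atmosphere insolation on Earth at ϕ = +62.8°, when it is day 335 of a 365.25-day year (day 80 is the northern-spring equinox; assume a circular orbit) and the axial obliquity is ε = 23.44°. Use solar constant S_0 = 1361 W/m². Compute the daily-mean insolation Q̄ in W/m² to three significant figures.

Q̄ ≈ 16.6 W/m²

Solar longitude: L_s = 360° × (335 − 80)/365.25 = 251.335°.
sin δ = sin 23.44° × sin 251.335° = -0.37687, so δ = -22.140°.
cos h₀ = −tan(+62.8°) tan(-22.140°) = 0.7917, h₀ = 0.6573 rad.
Bracket: h₀ sin ϕ sin δ + cos ϕ cos δ sin h₀ = 0.6573×0.88942×-0.37687 + 0.45710×0.92627×0.61094 = -0.220324 + 0.258671 = 0.038347.
Q̄ = (S_0/π) × [bracket] = (1361/π) × 0.038347 = 16.61 W/m².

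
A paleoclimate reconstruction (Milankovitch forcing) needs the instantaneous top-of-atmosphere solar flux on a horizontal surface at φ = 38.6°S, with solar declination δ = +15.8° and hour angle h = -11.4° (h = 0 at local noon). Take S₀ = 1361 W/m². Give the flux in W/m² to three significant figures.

cos θ_z = sin φ sin δ + cos φ cos δ cos h = -0.169870 + 0.737157 = 0.567287.
Flux = S₀ · cos θ_z = 1361 × 0.567287 = 772.1 W/m².

772 W/m²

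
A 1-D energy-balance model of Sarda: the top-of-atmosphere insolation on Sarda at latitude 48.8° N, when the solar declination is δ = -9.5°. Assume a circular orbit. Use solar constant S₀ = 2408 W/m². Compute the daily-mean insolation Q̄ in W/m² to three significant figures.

cos H₀ = −tan(+48.8°) tan(-9.500°) = 0.1912, H₀ = 1.3785 rad.
Bracket: H₀ sin φ sin δ + cos φ cos δ sin H₀ = 1.3785×0.75241×-0.16505 + 0.65869×0.98629×0.98156 = -0.171189 + 0.637680 = 0.466491.
Q̄ = (S₀/π) × [bracket] = (2408/π) × 0.466491 = 357.6 W/m².

Q̄ ≈ 358 W/m²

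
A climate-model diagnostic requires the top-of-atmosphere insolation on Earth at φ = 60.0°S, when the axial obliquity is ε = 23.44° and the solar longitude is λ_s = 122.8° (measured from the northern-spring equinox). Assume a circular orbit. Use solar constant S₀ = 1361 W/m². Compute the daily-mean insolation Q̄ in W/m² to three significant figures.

Q̄ ≈ 47.0 W/m²

Solar declination: sin δ = sin ε · sin λ_s = sin 23.44° × sin 122.8° = 0.33437, so δ = +19.534°.
cos H₀ = −tan(-60.0°) tan(+19.534°) = 0.6145, H₀ = 0.9090 rad.
Bracket: H₀ sin φ sin δ + cos φ cos δ sin H₀ = 0.9090×-0.86603×0.33437 + 0.50000×0.94244×0.78891 = -0.263223 + 0.371750 = 0.108527.
Q̄ = (S₀/π) × [bracket] = (1361/π) × 0.108527 = 47.02 W/m².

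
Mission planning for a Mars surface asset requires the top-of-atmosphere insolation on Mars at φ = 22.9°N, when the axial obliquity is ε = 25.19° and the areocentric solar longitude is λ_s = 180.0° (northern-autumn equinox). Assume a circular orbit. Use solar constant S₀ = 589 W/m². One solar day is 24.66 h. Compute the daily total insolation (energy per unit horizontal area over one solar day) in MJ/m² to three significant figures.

15.3 MJ/m²

sin δ = sin 25.19° × sin 180.0° = 0.00000, so δ = +0.000°.
cos H₀ = −tan(+22.9°) tan(+0.000°) = -0.0000, H₀ = 1.5708 rad.
Bracket: H₀ sin φ sin δ + cos φ cos δ sin H₀ = 1.5708×0.38912×0.00000 + 0.92119×1.00000×1.00000 = 0.000000 + 0.921190 = 0.921190.
Q̄ = (S₀/π) × [bracket] = (589/π) × 0.921190 = 172.71 W/m².
Daily total = Q̄ × 24.66 h × 3600 s/h = 172.71 × 24.66 × 3600 / 10⁶ = 15.33 MJ/m².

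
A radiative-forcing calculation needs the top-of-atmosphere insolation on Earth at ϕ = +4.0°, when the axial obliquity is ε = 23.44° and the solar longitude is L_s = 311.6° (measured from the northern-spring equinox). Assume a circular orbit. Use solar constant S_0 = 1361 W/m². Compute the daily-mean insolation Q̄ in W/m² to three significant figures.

Q̄ ≈ 399 W/m²

Solar declination: sin δ = sin ε · sin L_s = sin 23.44° × sin 311.6° = -0.29747, so δ = -17.305°.
cos h₀ = −tan(+4.0°) tan(-17.305°) = 0.0218, h₀ = 1.5490 rad.
Bracket: h₀ sin ϕ sin δ + cos ϕ cos δ sin h₀ = 1.5490×0.06976×-0.29747 + 0.99756×0.95473×0.99976 = -0.032144 + 0.952172 = 0.920028.
Q̄ = (S_0/π) × [bracket] = (1361/π) × 0.920028 = 398.6 W/m².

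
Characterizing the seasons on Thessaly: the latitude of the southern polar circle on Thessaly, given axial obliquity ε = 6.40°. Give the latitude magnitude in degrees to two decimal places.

The polar circle is the lowest latitude that experiences at least one full rotation of continuous darkness at the northern-summer solstice; it lies at |φ| = 90° − ε = 90° − 6.40° = 83.60°.

83.60°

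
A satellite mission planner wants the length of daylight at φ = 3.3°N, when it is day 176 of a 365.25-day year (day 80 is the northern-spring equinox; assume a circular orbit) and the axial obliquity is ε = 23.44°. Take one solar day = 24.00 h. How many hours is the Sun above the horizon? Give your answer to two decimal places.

Solar longitude: λ_s = 360° × (176 − 80)/365.25 = 94.620°.
sin δ = sin 23.44° × sin 94.620° = 0.39650, so δ = +23.359°.
cos H₀ = −tan φ · tan δ = −tan(+3.3°) × tan(+23.359°) = -0.0249, so H₀ = 1.5957 rad = 91.43°.
Daylight = 2H₀/(2π) × 24.00 h = (1.5957/π) × 24.00 = 12.19 h.

12.19 h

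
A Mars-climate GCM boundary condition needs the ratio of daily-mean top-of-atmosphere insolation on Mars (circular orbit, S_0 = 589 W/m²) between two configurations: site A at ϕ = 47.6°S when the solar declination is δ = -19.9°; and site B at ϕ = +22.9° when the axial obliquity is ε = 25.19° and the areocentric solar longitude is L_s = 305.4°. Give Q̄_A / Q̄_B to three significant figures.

Q̄_A / Q̄_B ≈ 1.63

— Configuration A (ϕ=-47.6°):
cos h₀ = −tan(-47.6°) tan(-19.900°) = -0.3964, h₀ = 1.9784 rad.
Bracket: h₀ sin ϕ sin δ + cos ϕ cos δ sin h₀ = 1.9784×-0.73846×-0.34038 + 0.67430×0.94029×0.91806 = 0.497285 + 0.582085 = 1.079370.
Q̄ = (S_0/π) × [bracket] = (589/π) × 1.079370 = 202.37 W/m².
— Configuration B (ϕ=+22.9°):
sin δ = sin 25.19° × sin 305.4° = -0.34694, so δ = -20.300°.
cos h₀ = −tan(+22.9°) tan(-20.300°) = 0.1563, h₀ = 1.4139 rad.
Bracket: h₀ sin ϕ sin δ + cos ϕ cos δ sin h₀ = 1.4139×0.38912×-0.34694 + 0.92119×0.93789×0.98772 = -0.190878 + 0.853365 = 0.662487.
Q̄ = (S_0/π) × [bracket] = (589/π) × 0.662487 = 124.21 W/m².
Ratio Q̄_A / Q̄_B = 202.37 / 124.21 = 1.629.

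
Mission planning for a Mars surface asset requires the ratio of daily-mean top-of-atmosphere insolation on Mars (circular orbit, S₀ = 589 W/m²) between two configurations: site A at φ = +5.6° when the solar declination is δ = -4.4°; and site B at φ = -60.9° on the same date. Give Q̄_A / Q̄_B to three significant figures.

— Configuration A (φ=+5.6°):
cos H₀ = −tan(+5.6°) tan(-4.400°) = 0.0075, H₀ = 1.5633 rad.
Bracket: H₀ sin φ sin δ + cos φ cos δ sin H₀ = 1.5633×0.09758×-0.07672 + 0.99523×0.99705×0.99997 = -0.011703 + 0.992264 = 0.980561.
Q̄ = (S₀/π) × [bracket] = (589/π) × 0.980561 = 183.84 W/m².
— Configuration B (φ=-60.9°):
cos H₀ = −tan(-60.9°) tan(-4.400°) = -0.1382, H₀ = 1.7095 rad.
Bracket: H₀ sin φ sin δ + cos φ cos δ sin H₀ = 1.7095×-0.87377×-0.07672 + 0.48634×0.99705×0.99040 = 0.114597 + 0.480250 = 0.594847.
Q̄ = (S₀/π) × [bracket] = (589/π) × 0.594847 = 111.52 W/m².
Ratio Q̄_A / Q̄_B = 183.84 / 111.52 = 1.648.

Q̄_A / Q̄_B ≈ 1.65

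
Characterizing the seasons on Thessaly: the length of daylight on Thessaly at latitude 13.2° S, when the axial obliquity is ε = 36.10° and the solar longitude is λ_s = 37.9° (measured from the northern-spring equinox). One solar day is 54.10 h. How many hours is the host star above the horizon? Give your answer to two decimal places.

25.48 h

Solar declination: sin δ = sin ε · sin λ_s = sin 36.10° × sin 37.9° = 0.36193, so δ = +21.219°.
cos H₀ = −tan φ · tan δ = −tan(-13.2°) × tan(+21.219°) = 0.0911, so H₀ = 1.4796 rad = 84.78°.
Daylight = 2H₀/(2π) × 54.10 h = (1.4796/π) × 54.10 = 25.48 h.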